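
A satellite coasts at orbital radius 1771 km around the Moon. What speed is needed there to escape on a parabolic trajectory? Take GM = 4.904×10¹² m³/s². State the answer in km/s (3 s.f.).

v_esc ≈ 2.35 km/s

r = 1771 km = 1.771×10⁶ m.
Escape speed v_esc = √(2μ/r) = √(2 × 4.904×10¹² / 1.771×10⁶) = √(5.538×10⁶) = 2353 m/s.
= 2.353 km/s.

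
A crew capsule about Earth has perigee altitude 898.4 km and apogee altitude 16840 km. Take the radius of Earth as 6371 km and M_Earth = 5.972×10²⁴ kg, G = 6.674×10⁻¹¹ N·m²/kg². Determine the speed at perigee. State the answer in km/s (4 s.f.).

v ≈ 9.138 km/s

μ = GM = 6.674×10⁻¹¹ × 5.972×10²⁴ = 3.986×10¹⁴ m³/s².
r_p = 6371 + 898.4 = 7269.4 km = 7.2694×10⁶ m.
r_a = 6371 + 16840 = 23211 km = 2.3211×10⁷ m.
Semi-major axis a = (r_p + r_a)/2 = 15240 km = 1.524×10⁷ m.
Vis-viva: v² = μ(2/r − 1/a) = 3.986×10¹⁴ × (2.751×10⁻⁷ − 6.562×10⁻⁸) = 8.350×10⁷ m²/s².
v = 9138 m/s = 9.138 km/s.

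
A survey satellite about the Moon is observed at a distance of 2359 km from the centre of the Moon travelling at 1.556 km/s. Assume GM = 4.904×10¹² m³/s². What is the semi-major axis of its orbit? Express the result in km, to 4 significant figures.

r = 2.359×10⁶ m.
Specific orbital energy ε = v²/2 − μ/r = (1556)²/2 − 4.904×10¹²/2.359×10⁶ = -8.683×10⁵ J/kg.
Since ε = −μ/(2a), a = −μ/(2ε) = 2.824×10⁶ m = 2824.0 km.

a ≈ 2824 km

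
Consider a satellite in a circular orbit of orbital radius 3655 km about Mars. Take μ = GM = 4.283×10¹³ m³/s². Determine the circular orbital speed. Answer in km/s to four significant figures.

r = 3655 km = 3.655×10⁶ m.
For a circular orbit v = √(μ/r) = √(4.283×10¹³ / 3.655×10⁶) = √(1.172×10⁷) = 3423 m/s.
That is 3.423 km/s.

v ≈ 3.423 km/s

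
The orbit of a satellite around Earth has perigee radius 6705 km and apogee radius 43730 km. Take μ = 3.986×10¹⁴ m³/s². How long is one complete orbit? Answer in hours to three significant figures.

T ≈ 11.1 hours

Semi-major axis a = (r_p + r_a)/2 = (6705.0 + 43730)/2 = 25218 km = 2.522×10⁷ m.
By Kepler's third law T = 2π√(a³/μ) = 2π × 6.343×10³ = 3.985×10⁴ s.
= 11.07 hours.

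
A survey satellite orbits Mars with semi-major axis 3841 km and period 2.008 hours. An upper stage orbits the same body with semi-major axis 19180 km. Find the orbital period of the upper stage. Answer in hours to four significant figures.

Kepler's third law: T² ∝ a³, so T₂ = T₁ (a₂/a₁)^(3/2).
a₂/a₁ = 4.993, (a₂/a₁)^(3/2) = 11.16.
T₂ = 2.008 × 11.16 = 22.41 hours.

T₂ ≈ 22.41 hours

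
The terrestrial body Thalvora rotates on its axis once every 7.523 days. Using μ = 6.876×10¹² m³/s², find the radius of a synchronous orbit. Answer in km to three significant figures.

r_sync ≈ 41900 km

T = 7.523 days = 6.500×10⁵ s.
A synchronous orbit has period T, so by Kepler's third law a = (μT²/4π²)^(1/3).
μT²/4π² = 6.876×10¹² × (6.500×10⁵)² / 39.48 = 7.358×10²² m³.
a = 4.190×10⁷ m = 41905 km.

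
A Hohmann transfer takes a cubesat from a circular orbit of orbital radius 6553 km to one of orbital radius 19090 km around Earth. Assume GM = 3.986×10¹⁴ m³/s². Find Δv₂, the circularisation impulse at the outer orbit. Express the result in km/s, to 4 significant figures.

r₁ = 6553 km = 6.553×10⁶ m.
r₂ = 19090 km = 1.909×10⁷ m.
Transfer ellipse a_t = (r₁ + r₂)/2 = 1.282×10⁷ m.
At r₁: circular v_c1 = √(μ/r₁) = 7799 m/s; transfer-perigee v_p = √[μ(2/r₁ − 1/a_t)] = 9517 m/s.
At r₂: circular v_c2 = √(μ/r₂) = 4569 m/s; transfer-apogee v_a = √[μ(2/r₂ − 1/a_t)] = 3267 m/s.
Δv₂ = v_c2 − v_a = 1303 m/s.
= 1.303 km/s.

Δv ≈ 1.303 km/s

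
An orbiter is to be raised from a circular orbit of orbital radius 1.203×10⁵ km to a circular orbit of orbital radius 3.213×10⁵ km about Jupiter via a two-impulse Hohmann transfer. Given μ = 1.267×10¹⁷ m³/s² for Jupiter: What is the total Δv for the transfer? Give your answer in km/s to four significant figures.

r₁ = 1.203×10⁵ km = 1.203×10⁸ m.
r₂ = 3.213×10⁵ km = 3.213×10⁸ m.
Transfer ellipse a_t = (r₁ + r₂)/2 = 2.208×10⁸ m.
At r₁: circular v_c1 = √(μ/r₁) = 32450 m/s; transfer-perijove v_p = √[μ(2/r₁ − 1/a_t)] = 39150 m/s.
Δv₁ = v_p − v_c1 = 6695 m/s.
At r₂: circular v_c2 = √(μ/r₂) = 19860 m/s; transfer-apojove v_a = √[μ(2/r₂ − 1/a_t)] = 14660 m/s.
Δv₂ = v_c2 − v_a = 5200 m/s.
Total Δv = Δv₁ + Δv₂ = 11900 m/s = 11.90 km/s.

Δv_total ≈ 11.90 km/s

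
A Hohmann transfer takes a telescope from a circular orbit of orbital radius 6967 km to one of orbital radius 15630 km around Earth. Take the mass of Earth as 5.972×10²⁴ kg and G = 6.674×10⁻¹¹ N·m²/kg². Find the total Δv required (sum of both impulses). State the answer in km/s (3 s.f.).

Δv_total ≈ 2.42 km/s

μ = GM = 6.674×10⁻¹¹ × 5.972×10²⁴ = 3.986×10¹⁴ m³/s².
r₁ = 6967 km = 6.967×10⁶ m.
r₂ = 15630 km = 1.563×10⁷ m.
Transfer ellipse a_t = (r₁ + r₂)/2 = 1.130×10⁷ m.
At r₁: circular v_c1 = √(μ/r₁) = 7564 m/s; transfer-perigee v_p = √[μ(2/r₁ − 1/a_t)] = 8896 m/s.
Δv₁ = v_p − v_c1 = 1332 m/s.
At r₂: circular v_c2 = √(μ/r₂) = 5050 m/s; transfer-apogee v_a = √[μ(2/r₂ − 1/a_t)] = 3965 m/s.
Δv₂ = v_c2 − v_a = 1084 m/s.
Total Δv = Δv₁ + Δv₂ = 2417 m/s = 2.417 km/s.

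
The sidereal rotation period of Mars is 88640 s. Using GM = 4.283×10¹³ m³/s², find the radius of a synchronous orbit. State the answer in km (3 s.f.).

r_sync ≈ 20400 km

A synchronous orbit has period T, so by Kepler's third law a = (μT²/4π²)^(1/3).
μT²/4π² = 4.283×10¹³ × (8.864×10⁴)² / 39.48 = 8.524×10²¹ m³.
a = 2.043×10⁷ m = 20428 km.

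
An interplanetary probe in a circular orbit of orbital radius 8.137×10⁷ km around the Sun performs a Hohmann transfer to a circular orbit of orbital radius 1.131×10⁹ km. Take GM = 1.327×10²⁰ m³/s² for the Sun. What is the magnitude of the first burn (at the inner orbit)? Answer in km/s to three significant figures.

Δv ≈ 14.8 km/s

r₁ = 8.137×10⁷ km = 8.137×10¹⁰ m.
r₂ = 1.131×10⁹ km = 1.131×10¹² m.
Transfer ellipse a_t = (r₁ + r₂)/2 = 6.062×10¹¹ m.
At r₁: circular v_c1 = √(μ/r₁) = 40380 m/s; transfer-perihelion v_p = √[μ(2/r₁ − 1/a_t)] = 55160 m/s.
Δv₁ = v_p − v_c1 = 14780 m/s.
= 14.78 km/s.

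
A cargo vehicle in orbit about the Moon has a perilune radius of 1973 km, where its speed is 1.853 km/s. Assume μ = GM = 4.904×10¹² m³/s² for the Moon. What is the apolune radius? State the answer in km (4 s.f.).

r_p = 1.973×10⁶ m.
Specific energy ε = v²/2 − μ/r = -7.688×10⁵ J/kg, so a = −μ/(2ε) = 3.190×10⁶ m.
The apsides satisfy r_p + r_a = 2a, so the apolune radius is 2a − r_p = 4.406×10⁶ m = 4406.2 km.

apolune radius ≈ 4406 km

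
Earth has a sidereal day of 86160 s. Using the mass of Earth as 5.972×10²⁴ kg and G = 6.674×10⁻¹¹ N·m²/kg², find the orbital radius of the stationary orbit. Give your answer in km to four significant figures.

r_sync ≈ 42160 km

μ = GM = 6.674×10⁻¹¹ × 5.972×10²⁴ = 3.986×10¹⁴ m³/s².
A synchronous orbit has period T, so by Kepler's third law a = (μT²/4π²)^(1/3).
μT²/4π² = 3.986×10¹⁴ × (8.616×10⁴)² / 39.48 = 7.495×10²² m³.
a = 4.216×10⁷ m = 42162 km.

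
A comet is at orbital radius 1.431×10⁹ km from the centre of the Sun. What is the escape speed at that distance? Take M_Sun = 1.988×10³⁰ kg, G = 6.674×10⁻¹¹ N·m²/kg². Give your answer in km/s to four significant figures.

μ = GM = 6.674×10⁻¹¹ × 1.988×10³⁰ = 1.327×10²⁰ m³/s².
r = 1.431×10⁹ km = 1.431×10¹² m.
Escape speed v_esc = √(2μ/r) = √(2 × 1.327×10²⁰ / 1.431×10¹²) = √(1.854×10⁸) = 13620 m/s.
= 13.62 km/s.

v_esc ≈ 13.62 km/s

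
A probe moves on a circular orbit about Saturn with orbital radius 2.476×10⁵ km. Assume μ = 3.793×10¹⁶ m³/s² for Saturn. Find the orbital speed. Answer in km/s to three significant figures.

r = 2.476×10⁵ km = 2.476×10⁸ m.
For a circular orbit v = √(μ/r) = √(3.793×10¹⁶ / 2.476×10⁸) = √(1.532×10⁸) = 12380 m/s.
That is 12.38 km/s.

v ≈ 12.4 km/s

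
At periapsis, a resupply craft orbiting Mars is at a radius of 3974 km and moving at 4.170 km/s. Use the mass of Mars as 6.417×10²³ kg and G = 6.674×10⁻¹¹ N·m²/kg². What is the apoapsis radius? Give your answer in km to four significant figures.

μ = GM = 6.674×10⁻¹¹ × 6.417×10²³ = 4.283×10¹³ m³/s².
r_p = 3.974×10⁶ m.
Specific energy ε = v²/2 − μ/r = -2.082×10⁶ J/kg, so a = −μ/(2ε) = 1.028×10⁷ m.
The apsides satisfy r_p + r_a = 2a, so the apoapsis radius is 2a − r_p = 1.659×10⁷ m = 16593 km.

apoapsis radius ≈ 16590 km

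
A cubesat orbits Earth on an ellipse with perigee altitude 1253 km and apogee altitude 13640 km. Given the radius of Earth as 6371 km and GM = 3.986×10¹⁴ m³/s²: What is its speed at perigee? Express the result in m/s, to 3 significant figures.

v ≈ 8700 m/s

r_p = 6371 + 1253 = 7624.0 km = 7.6240×10⁶ m.
r_a = 6371 + 13640 = 20011 km = 2.0011×10⁷ m.
Semi-major axis a = (r_p + r_a)/2 = 13818 km = 1.382×10⁷ m.
Vis-viva: v² = μ(2/r − 1/a) = 3.986×10¹⁴ × (2.623×10⁻⁷ − 7.237×10⁻⁸) = 7.572×10⁷ m²/s².
v = 8702 m/s.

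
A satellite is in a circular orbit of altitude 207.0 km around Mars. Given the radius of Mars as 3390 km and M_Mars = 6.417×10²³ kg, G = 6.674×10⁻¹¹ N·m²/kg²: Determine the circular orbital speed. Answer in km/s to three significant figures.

v ≈ 3.45 km/s

μ = GM = 6.674×10⁻¹¹ × 6.417×10²³ = 4.283×10¹³ m³/s².
r = 3390 + 207.0 = 3597.0 km = 3.5970×10⁶ m.
For a circular orbit v = √(μ/r) = √(4.283×10¹³ / 3.597×10⁶) = √(1.191×10⁷) = 3451 m/s.
That is 3.451 km/s.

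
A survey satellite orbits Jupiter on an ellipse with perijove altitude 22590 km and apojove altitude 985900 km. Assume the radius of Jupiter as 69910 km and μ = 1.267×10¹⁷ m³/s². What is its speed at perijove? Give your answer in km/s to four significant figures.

r_p = 69910 + 22590 = 92500 km = 9.2500×10⁷ m.
r_a = 69910 + 985900 = 1055800 km = 1.0558×10⁹ m.
Semi-major axis a = (r_p + r_a)/2 = 5.7416×10⁵ km = 5.742×10⁸ m.
Vis-viva: v² = μ(2/r − 1/a) = 1.267×10¹⁷ × (2.162×10⁻⁸ − 1.742×10⁻⁹) = 2.519×10⁹ m²/s².
v = 50190 m/s = 50.19 km/s.

v ≈ 50.19 km/s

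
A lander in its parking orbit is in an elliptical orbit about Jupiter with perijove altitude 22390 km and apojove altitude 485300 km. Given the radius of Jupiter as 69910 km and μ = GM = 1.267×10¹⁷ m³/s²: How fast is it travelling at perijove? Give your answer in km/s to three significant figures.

r_p = 69910 + 22390 = 92300 km = 9.2300×10⁷ m.
r_a = 69910 + 485300 = 555210 km = 5.5521×10⁸ m.
Semi-major axis a = (r_p + r_a)/2 = 3.2376×10⁵ km = 3.238×10⁸ m.
Vis-viva: v² = μ(2/r − 1/a) = 1.267×10¹⁷ × (2.167×10⁻⁸ − 3.089×10⁻⁹) = 2.354×10⁹ m²/s².
v = 48520 m/s = 48.52 km/s.

v ≈ 48.5 km/s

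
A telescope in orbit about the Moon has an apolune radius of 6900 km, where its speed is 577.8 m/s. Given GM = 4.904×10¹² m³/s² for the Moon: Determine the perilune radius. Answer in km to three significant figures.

perilune radius ≈ 2120 km

r_a = 6.900×10⁶ m.
Specific energy ε = v²/2 − μ/r = -5.438×10⁵ J/kg, so a = −μ/(2ε) = 4.509×10⁶ m.
The apsides satisfy r_p + r_a = 2a, so the perilune radius is 2a − r_a = 2.118×10⁶ m = 2118.1 km.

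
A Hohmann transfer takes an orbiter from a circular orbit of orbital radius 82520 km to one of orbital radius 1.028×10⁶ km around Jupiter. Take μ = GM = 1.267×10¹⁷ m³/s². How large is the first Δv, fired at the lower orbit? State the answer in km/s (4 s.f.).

r₁ = 82520 km = 8.252×10⁷ m.
r₂ = 1.028×10⁶ km = 1.028×10⁹ m.
Transfer ellipse a_t = (r₁ + r₂)/2 = 5.553×10⁸ m.
At r₁: circular v_c1 = √(μ/r₁) = 39180 m/s; transfer-perijove v_p = √[μ(2/r₁ − 1/a_t)] = 53320 m/s.
Δv₁ = v_p − v_c1 = 14130 m/s.
= 14.13 km/s.

Δv ≈ 14.13 km/s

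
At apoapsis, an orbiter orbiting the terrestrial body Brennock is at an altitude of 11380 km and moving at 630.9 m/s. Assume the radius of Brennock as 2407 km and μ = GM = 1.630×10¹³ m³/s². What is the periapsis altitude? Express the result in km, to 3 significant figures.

periapsis altitude ≈ 384 km

r_a = 2407 + 11380 = 13787 km = 1.379×10⁷ m.
Specific energy ε = v²/2 − μ/r = -9.833×10⁵ J/kg, so a = −μ/(2ε) = 8.289×10⁶ m.
The apsides satisfy r_p + r_a = 2a, so the periapsis radius is 2a − r_a = 2.791×10⁶ m = 2790.6 km.
Periapsis altitude = 2790.6 − 2407 = 383.58 km.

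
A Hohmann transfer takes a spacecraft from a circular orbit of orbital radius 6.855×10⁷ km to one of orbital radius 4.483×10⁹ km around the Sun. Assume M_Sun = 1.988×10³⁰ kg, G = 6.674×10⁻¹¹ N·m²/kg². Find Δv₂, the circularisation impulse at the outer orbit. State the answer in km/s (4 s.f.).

Δv ≈ 4.496 km/s

μ = GM = 6.674×10⁻¹¹ × 1.988×10³⁰ = 1.327×10²⁰ m³/s².
r₁ = 6.855×10⁷ km = 6.855×10¹⁰ m.
r₂ = 4.483×10⁹ km = 4.483×10¹² m.
Transfer ellipse a_t = (r₁ + r₂)/2 = 2.276×10¹² m.
At r₁: circular v_c1 = √(μ/r₁) = 43990 m/s; transfer-perihelion v_p = √[μ(2/r₁ − 1/a_t)] = 61750 m/s.
At r₂: circular v_c2 = √(μ/r₂) = 5440 m/s; transfer-aphelion v_a = √[μ(2/r₂ − 1/a_t)] = 944.2 m/s.
Δv₂ = v_c2 − v_a = 4496 m/s.
= 4.496 km/s.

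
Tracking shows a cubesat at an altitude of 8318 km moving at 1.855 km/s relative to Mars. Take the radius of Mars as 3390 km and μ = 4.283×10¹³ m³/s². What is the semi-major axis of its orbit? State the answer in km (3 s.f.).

a ≈ 11100 km

r = 3390 + 8318 = 11708 km = 1.171×10⁷ m.
Vis-viva rearranged: 1/a = 2/r − v²/μ = 1.708×10⁻⁷ − 8.034×10⁻⁸ = 9.048×10⁻⁸ m⁻¹.
a = 1.105×10⁷ m = 11052 km.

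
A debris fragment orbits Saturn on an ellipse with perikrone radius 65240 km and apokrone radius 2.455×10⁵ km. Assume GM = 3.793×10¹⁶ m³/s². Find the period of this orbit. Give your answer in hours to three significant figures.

Semi-major axis a = (r_p + r_a)/2 = (65240 + 2.4550×10⁵)/2 = 1.5537×10⁵ km = 1.554×10⁸ m.
By Kepler's third law T = 2π√(a³/μ) = 2π × 9.944×10³ = 6.248×10⁴ s.
= 17.36 hours.

T ≈ 17.4 hours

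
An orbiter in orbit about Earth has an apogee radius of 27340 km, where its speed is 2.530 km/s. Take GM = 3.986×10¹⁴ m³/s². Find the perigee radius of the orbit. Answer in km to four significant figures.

r_a = 2.734×10⁷ m.
Specific energy ε = v²/2 − μ/r = -1.138×10⁷ J/kg, so a = −μ/(2ε) = 1.751×10⁷ m.
The apsides satisfy r_p + r_a = 2a, so the perigee radius is 2a − r_a = 7.690×10⁶ m = 7689.7 km.

perigee radius ≈ 7690 km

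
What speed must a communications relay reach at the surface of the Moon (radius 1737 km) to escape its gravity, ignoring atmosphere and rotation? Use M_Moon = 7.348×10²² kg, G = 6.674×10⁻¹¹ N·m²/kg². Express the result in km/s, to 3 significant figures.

v_esc ≈ 2.38 km/s

μ = GM = 6.674×10⁻¹¹ × 7.348×10²² = 4.904×10¹² m³/s².
r = R = 1.737×10⁶ m.
Escape speed v_esc = √(2μ/r) = √(2 × 4.904×10¹² / 1.737×10⁶) = √(5.647×10⁶) = 2376 m/s.
= 2.376 km/s.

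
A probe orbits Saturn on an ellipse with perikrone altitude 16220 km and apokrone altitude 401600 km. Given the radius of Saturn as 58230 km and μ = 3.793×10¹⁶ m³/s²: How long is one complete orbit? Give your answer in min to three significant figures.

T ≈ 2350 min

r_p = 58230 + 16220 = 74450 km = 7.4450×10⁷ m.
r_a = 58230 + 401600 = 459830 km = 4.5983×10⁸ m.
Semi-major axis a = (r_p + r_a)/2 = (74450 + 4.5983×10⁵)/2 = 2.6714×10⁵ km = 2.671×10⁸ m.
By Kepler's third law T = 2π√(a³/μ) = 2π × 2.242×10⁴ = 1.409×10⁵ s.
= 2348 min.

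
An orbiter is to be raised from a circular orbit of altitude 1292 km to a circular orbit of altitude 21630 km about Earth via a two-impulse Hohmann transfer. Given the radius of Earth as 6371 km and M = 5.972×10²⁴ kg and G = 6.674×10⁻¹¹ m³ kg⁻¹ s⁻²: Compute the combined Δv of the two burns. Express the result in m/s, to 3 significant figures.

μ = GM = 6.674×10⁻¹¹ × 5.972×10²⁴ = 3.986×10¹⁴ m³/s².
r₁ = 6371 + 1292 = 7663.0 km = 7.6630×10⁶ m.
r₂ = 6371 + 21630 = 28001 km = 2.8001×10⁷ m.
Transfer ellipse a_t = (r₁ + r₂)/2 = 1.783×10⁷ m.
At r₁: circular v_c1 = √(μ/r₁) = 7212 m/s; transfer-perigee v_p = √[μ(2/r₁ − 1/a_t)] = 9037 m/s.
Δv₁ = v_p − v_c1 = 1825 m/s.
At r₂: circular v_c2 = √(μ/r₂) = 3773 m/s; transfer-apogee v_a = √[μ(2/r₂ − 1/a_t)] = 2473 m/s.
Δv₂ = v_c2 − v_a = 1300 m/s.
Total Δv = Δv₁ + Δv₂ = 3125 m/s.

Δv_total ≈ 3120 m/s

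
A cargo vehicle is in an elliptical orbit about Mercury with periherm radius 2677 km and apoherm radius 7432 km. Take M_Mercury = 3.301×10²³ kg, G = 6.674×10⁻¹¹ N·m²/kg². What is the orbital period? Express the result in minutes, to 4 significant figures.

μ = GM = 6.674×10⁻¹¹ × 3.301×10²³ = 2.203×10¹³ m³/s².
Semi-major axis a = (r_p + r_a)/2 = (2677.0 + 7432.0)/2 = 5054.5 km = 5.054×10⁶ m.
By Kepler's third law T = 2π√(a³/μ) = 2π × 2.421×10³ = 1.521×10⁴ s.
= 253.5 minutes.

T ≈ 253.5 minutes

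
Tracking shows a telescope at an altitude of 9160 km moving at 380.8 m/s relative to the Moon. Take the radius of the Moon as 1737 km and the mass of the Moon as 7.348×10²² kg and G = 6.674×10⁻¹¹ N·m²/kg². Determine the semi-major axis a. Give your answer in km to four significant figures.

μ = GM = 6.674×10⁻¹¹ × 7.348×10²² = 4.904×10¹² m³/s².
r = 1737 + 9160 = 10897 km = 1.090×10⁷ m.
Specific orbital energy ε = v²/2 − μ/r = (380.8)²/2 − 4.904×10¹²/1.090×10⁷ = -3.775×10⁵ J/kg.
Since ε = −μ/(2a), a = −μ/(2ε) = 6.495×10⁶ m = 6494.9 km.

a ≈ 6495 km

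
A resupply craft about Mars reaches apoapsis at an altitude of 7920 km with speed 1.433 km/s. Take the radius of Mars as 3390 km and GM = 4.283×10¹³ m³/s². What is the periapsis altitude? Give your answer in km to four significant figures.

periapsis altitude ≈ 817.2 km

r_a = 3390 + 7920 = 11310 km = 1.131×10⁷ m.
Specific energy ε = v²/2 − μ/r = -2.760×10⁶ J/kg, so a = −μ/(2ε) = 7.759×10⁶ m.
The apsides satisfy r_p + r_a = 2a, so the periapsis radius is 2a − r_a = 4.207×10⁶ m = 4207.2 km.
Periapsis altitude = 4207.2 − 3390 = 817.16 km.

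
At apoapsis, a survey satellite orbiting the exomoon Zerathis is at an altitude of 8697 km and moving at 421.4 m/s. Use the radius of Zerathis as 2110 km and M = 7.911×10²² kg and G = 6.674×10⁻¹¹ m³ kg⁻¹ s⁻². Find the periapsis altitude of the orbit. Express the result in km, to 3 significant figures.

μ = GM = 6.674×10⁻¹¹ × 7.911×10²² = 5.280×10¹² m³/s².
r_a = 2110 + 8697 = 10807 km = 1.081×10⁷ m.
Specific energy ε = v²/2 − μ/r = -3.998×10⁵ J/kg, so a = −μ/(2ε) = 6.604×10⁶ m.
The apsides satisfy r_p + r_a = 2a, so the periapsis radius is 2a − r_a = 2.400×10⁶ m = 2400.3 km.
Periapsis altitude = 2400.3 − 2110 = 290.27 km.

periapsis altitude ≈ 290 km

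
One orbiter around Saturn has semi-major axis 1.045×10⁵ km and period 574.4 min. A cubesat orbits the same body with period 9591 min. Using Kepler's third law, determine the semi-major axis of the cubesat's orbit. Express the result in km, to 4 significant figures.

a₂ ≈ 6.827×10⁵ km

Kepler's third law: a³ ∝ T², so a₂ = a₁ (T₂/T₁)^(2/3).
T₂/T₁ = 16.70, (T₂/T₁)^(2/3) = 6.533.
a₂ = 1.045×10⁵ × 6.533 = 6.827×10⁵ km.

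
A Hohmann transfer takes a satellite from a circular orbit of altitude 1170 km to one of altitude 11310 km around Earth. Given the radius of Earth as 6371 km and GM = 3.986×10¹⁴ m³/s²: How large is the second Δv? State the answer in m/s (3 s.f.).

Δv ≈ 1080 m/s

r₁ = 6371 + 1170 = 7541.0 km = 7.5410×10⁶ m.
r₂ = 6371 + 11310 = 17681 km = 1.7681×10⁷ m.
Transfer ellipse a_t = (r₁ + r₂)/2 = 1.261×10⁷ m.
At r₁: circular v_c1 = √(μ/r₁) = 7270 m/s; transfer-perigee v_p = √[μ(2/r₁ − 1/a_t)] = 8609 m/s.
At r₂: circular v_c2 = √(μ/r₂) = 4748 m/s; transfer-apogee v_a = √[μ(2/r₂ − 1/a_t)] = 3672 m/s.
Δv₂ = v_c2 − v_a = 1076 m/s.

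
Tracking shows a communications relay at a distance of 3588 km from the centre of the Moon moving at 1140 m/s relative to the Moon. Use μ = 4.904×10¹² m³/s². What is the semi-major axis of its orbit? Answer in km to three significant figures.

r = 3.588×10⁶ m.
Specific orbital energy ε = v²/2 − μ/r = (1140)²/2 − 4.904×10¹²/3.588×10⁶ = -7.170×10⁵ J/kg.
Since ε = −μ/(2a), a = −μ/(2ε) = 3.420×10⁶ m = 3419.9 km.

a ≈ 3420 km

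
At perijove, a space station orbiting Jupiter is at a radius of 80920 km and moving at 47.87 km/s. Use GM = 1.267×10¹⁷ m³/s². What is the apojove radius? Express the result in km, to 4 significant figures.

r_p = 8.092×10⁷ m.
Specific energy ε = v²/2 − μ/r = -4.200×10⁸ J/kg, so a = −μ/(2ε) = 1.508×10⁸ m.
The apsides satisfy r_p + r_a = 2a, so the apojove radius is 2a − r_p = 2.208×10⁸ m = 2.2076×10⁵ km.

apojove radius ≈ 2.208×10⁵ km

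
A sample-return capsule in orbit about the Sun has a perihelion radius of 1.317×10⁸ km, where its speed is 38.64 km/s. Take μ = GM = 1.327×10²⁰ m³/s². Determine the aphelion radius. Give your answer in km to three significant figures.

r_p = 1.317×10¹¹ m.
Specific energy ε = v²/2 − μ/r = -2.611×10⁸ J/kg, so a = −μ/(2ε) = 2.541×10¹¹ m.
The apsides satisfy r_p + r_a = 2a, so the aphelion radius is 2a − r_p = 3.766×10¹¹ m = 3.7660×10⁸ km.

aphelion radius ≈ 3.77×10⁸ km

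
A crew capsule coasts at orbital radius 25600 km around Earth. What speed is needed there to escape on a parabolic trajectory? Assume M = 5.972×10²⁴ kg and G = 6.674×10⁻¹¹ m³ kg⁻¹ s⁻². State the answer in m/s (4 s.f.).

μ = GM = 6.674×10⁻¹¹ × 5.972×10²⁴ = 3.986×10¹⁴ m³/s².
r = 25600 km = 2.560×10⁷ m.
Escape speed v_esc = √(2μ/r) = √(2 × 3.986×10¹⁴ / 2.560×10⁷) = √(3.114×10⁷) = 5580 m/s.

v_esc ≈ 5580 m/s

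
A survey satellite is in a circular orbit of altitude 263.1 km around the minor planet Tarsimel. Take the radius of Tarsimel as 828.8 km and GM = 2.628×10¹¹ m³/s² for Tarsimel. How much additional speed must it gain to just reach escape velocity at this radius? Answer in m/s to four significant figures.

Δv ≈ 203.2 m/s

r = 828.8 + 263.1 = 1091.9 km = 1.0919×10⁶ m.
Circular speed v_c = √(μ/r) = 490.6 m/s.
Escape speed v_esc = √(2μ/r) = √2 × v_c = 693.8 m/s.
Δv = v_esc − v_c = 203.2 m/s.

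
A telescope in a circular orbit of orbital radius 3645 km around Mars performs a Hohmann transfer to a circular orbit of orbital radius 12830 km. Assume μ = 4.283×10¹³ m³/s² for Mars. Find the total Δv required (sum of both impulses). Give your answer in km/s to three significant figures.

r₁ = 3645 km = 3.645×10⁶ m.
r₂ = 12830 km = 1.283×10⁷ m.
Transfer ellipse a_t = (r₁ + r₂)/2 = 8.238×10⁶ m.
At r₁: circular v_c1 = √(μ/r₁) = 3428 m/s; transfer-periapsis v_p = √[μ(2/r₁ − 1/a_t)] = 4278 m/s.
Δv₁ = v_p − v_c1 = 850.1 m/s.
At r₂: circular v_c2 = √(μ/r₂) = 1827 m/s; transfer-apoapsis v_a = √[μ(2/r₂ − 1/a_t)] = 1215 m/s.
Δv₂ = v_c2 − v_a = 611.7 m/s.
Total Δv = Δv₁ + Δv₂ = 1462 m/s = 1.462 km/s.

Δv_total ≈ 1.46 km/s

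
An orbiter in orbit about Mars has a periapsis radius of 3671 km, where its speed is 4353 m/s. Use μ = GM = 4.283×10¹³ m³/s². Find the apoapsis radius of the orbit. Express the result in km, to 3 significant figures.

r_p = 3.671×10⁶ m.
Specific energy ε = v²/2 − μ/r = -2.193×10⁶ J/kg, so a = −μ/(2ε) = 9.766×10⁶ m.
The apsides satisfy r_p + r_a = 2a, so the apoapsis radius is 2a − r_p = 1.586×10⁷ m = 15861 km.

apoapsis radius ≈ 15900 km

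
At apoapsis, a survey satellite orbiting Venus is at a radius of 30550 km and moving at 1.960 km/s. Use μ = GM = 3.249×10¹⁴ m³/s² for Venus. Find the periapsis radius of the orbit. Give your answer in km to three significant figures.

periapsis radius ≈ 6730 km

r_a = 3.055×10⁷ m.
Specific energy ε = v²/2 − μ/r = -8.714×10⁶ J/kg, so a = −μ/(2ε) = 1.864×10⁷ m.
The apsides satisfy r_p + r_a = 2a, so the periapsis radius is 2a − r_a = 6.734×10⁶ m = 6733.9 km.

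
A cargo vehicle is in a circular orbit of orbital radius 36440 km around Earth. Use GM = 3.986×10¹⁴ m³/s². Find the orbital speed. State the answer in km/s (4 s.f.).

v ≈ 3.307 km/s

r = 36440 km = 3.644×10⁷ m.
For a circular orbit v = √(μ/r) = √(3.986×10¹⁴ / 3.644×10⁷) = √(1.094×10⁷) = 3307 m/s.
That is 3.307 km/s.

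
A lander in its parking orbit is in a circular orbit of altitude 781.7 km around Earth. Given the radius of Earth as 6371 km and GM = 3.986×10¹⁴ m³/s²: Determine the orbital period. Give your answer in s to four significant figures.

r = 6371 + 781.7 = 7152.7 km = 7.1527×10⁶ m.
Kepler's third law: T = 2π√(r³/μ) = 2π√((7.153×10⁶)³ / 3.986×10¹⁴).
r³/μ = 9.181×10⁵ s², so T = 2π × 9.582×10² = 6.020×10³ s.

T ≈ 6020 s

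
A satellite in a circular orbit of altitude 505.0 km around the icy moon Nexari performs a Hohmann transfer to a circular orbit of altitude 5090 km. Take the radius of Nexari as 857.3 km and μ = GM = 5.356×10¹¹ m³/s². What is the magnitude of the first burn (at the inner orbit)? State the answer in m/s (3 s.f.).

Δv ≈ 173 m/s

r₁ = 857.3 + 505.0 = 1362.3 km = 1.3623×10⁶ m.
r₂ = 857.3 + 5090 = 5947.3 km = 5.9473×10⁶ m.
Transfer ellipse a_t = (r₁ + r₂)/2 = 3.655×10⁶ m.
At r₁: circular v_c1 = √(μ/r₁) = 627.0 m/s; transfer-periapsis v_p = √[μ(2/r₁ − 1/a_t)] = 799.9 m/s.
Δv₁ = v_p − v_c1 = 172.8 m/s.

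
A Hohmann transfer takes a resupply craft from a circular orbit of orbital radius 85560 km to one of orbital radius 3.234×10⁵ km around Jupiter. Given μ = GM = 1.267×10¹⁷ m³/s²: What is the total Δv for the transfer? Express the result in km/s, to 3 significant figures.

Δv_total ≈ 16.9 km/s

r₁ = 85560 km = 8.556×10⁷ m.
r₂ = 3.234×10⁵ km = 3.234×10⁸ m.
Transfer ellipse a_t = (r₁ + r₂)/2 = 2.045×10⁸ m.
At r₁: circular v_c1 = √(μ/r₁) = 38480 m/s; transfer-perijove v_p = √[μ(2/r₁ − 1/a_t)] = 48390 m/s.
Δv₁ = v_p − v_c1 = 9913 m/s.
At r₂: circular v_c2 = √(μ/r₂) = 19790 m/s; transfer-apojove v_a = √[μ(2/r₂ − 1/a_t)] = 12800 m/s.
Δv₂ = v_c2 − v_a = 6990 m/s.
Total Δv = Δv₁ + Δv₂ = 16900 m/s = 16.90 km/s.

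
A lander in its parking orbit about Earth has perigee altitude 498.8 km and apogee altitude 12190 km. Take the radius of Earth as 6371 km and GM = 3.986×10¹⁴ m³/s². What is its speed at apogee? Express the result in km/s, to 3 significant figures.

r_p = 6371 + 498.8 = 6869.8 km = 6.8698×10⁶ m.
r_a = 6371 + 12190 = 18561 km = 1.8561×10⁷ m.
Semi-major axis a = (r_p + r_a)/2 = 12715 km = 1.272×10⁷ m.
Vis-viva: v² = μ(2/r − 1/a) = 3.986×10¹⁴ × (1.078×10⁻⁷ − 7.864×10⁻⁸) = 1.160×10⁷ m²/s².
v = 3406 m/s = 3.406 km/s.

v ≈ 3.41 km/s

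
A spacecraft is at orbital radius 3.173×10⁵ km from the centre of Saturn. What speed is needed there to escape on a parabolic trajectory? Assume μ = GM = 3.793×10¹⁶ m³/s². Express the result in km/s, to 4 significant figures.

r = 3.173×10⁵ km = 3.173×10⁸ m.
Escape speed v_esc = √(2μ/r) = √(2 × 3.793×10¹⁶ / 3.173×10⁸) = √(2.391×10⁸) = 15460 m/s.
= 15.46 km/s.

v_esc ≈ 15.46 km/s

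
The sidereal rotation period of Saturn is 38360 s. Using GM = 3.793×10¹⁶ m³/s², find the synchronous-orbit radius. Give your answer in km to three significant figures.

A synchronous orbit has period T, so by Kepler's third law a = (μT²/4π²)^(1/3).
μT²/4π² = 3.793×10¹⁶ × (3.836×10⁴)² / 39.48 = 1.414×10²⁴ m³.
a = 1.122×10⁸ m = 1.1223×10⁵ km.

r_sync ≈ 1.12×10⁵ km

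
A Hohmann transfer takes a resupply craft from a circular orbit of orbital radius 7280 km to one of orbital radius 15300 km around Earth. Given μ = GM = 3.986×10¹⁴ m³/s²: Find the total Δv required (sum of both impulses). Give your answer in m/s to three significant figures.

Δv_total ≈ 2220 m/s

r₁ = 7280 km = 7.280×10⁶ m.
r₂ = 15300 km = 1.530×10⁷ m.
Transfer ellipse a_t = (r₁ + r₂)/2 = 1.129×10⁷ m.
At r₁: circular v_c1 = √(μ/r₁) = 7400 m/s; transfer-perigee v_p = √[μ(2/r₁ − 1/a_t)] = 8614 m/s.
Δv₁ = v_p − v_c1 = 1214 m/s.
At r₂: circular v_c2 = √(μ/r₂) = 5104 m/s; transfer-apogee v_a = √[μ(2/r₂ − 1/a_t)] = 4099 m/s.
Δv₂ = v_c2 − v_a = 1005 m/s.
Total Δv = Δv₁ + Δv₂ = 2220 m/s.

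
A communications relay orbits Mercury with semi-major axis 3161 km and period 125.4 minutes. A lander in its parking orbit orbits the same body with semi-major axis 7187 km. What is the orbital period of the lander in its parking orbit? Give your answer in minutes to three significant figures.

T₂ ≈ 430 minutes

Kepler's third law: T² ∝ a³, so T₂ = T₁ (a₂/a₁)^(3/2).
a₂/a₁ = 2.274, (a₂/a₁)^(3/2) = 3.428.
T₂ = 125.4 × 3.428 = 429.9 minutes.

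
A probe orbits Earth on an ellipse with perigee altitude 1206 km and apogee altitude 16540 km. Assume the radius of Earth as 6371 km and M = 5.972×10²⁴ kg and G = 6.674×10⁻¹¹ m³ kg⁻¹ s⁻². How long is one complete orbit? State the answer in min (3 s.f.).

T ≈ 312 min

μ = GM = 6.674×10⁻¹¹ × 5.972×10²⁴ = 3.986×10¹⁴ m³/s².
r_p = 6371 + 1206 = 7577.0 km = 7.5770×10⁶ m.
r_a = 6371 + 16540 = 22911 km = 2.2911×10⁷ m.
Semi-major axis a = (r_p + r_a)/2 = (7577.0 + 22911)/2 = 15244 km = 1.524×10⁷ m.
By Kepler's third law T = 2π√(a³/μ) = 2π × 2.981×10³ = 1.873×10⁴ s.
= 312.2 min.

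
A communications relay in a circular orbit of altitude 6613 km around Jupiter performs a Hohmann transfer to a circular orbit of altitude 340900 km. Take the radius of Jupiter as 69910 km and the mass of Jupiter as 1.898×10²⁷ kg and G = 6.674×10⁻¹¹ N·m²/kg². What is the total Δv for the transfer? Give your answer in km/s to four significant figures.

Δv_total ≈ 19.86 km/s

μ = GM = 6.674×10⁻¹¹ × 1.898×10²⁷ = 1.267×10¹⁷ m³/s².
r₁ = 69910 + 6613 = 76523 km = 7.6523×10⁷ m.
r₂ = 69910 + 340900 = 410810 km = 4.1081×10⁸ m.
Transfer ellipse a_t = (r₁ + r₂)/2 = 2.437×10⁸ m.
At r₁: circular v_c1 = √(μ/r₁) = 40690 m/s; transfer-perijove v_p = √[μ(2/r₁ − 1/a_t)] = 52830 m/s.
Δv₁ = v_p − v_c1 = 12140 m/s.
At r₂: circular v_c2 = √(μ/r₂) = 17560 m/s; transfer-apojove v_a = √[μ(2/r₂ − 1/a_t)] = 9841 m/s.
Δv₂ = v_c2 − v_a = 7719 m/s.
Total Δv = Δv₁ + Δv₂ = 19860 m/s = 19.86 km/s.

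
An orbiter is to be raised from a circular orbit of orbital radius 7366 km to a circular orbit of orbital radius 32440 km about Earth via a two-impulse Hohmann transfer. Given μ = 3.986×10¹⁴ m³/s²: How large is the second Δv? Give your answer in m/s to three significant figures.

Δv ≈ 1370 m/s

r₁ = 7366 km = 7.366×10⁶ m.
r₂ = 32440 km = 3.244×10⁷ m.
Transfer ellipse a_t = (r₁ + r₂)/2 = 1.990×10⁷ m.
At r₁: circular v_c1 = √(μ/r₁) = 7356 m/s; transfer-perigee v_p = √[μ(2/r₁ − 1/a_t)] = 9391 m/s.
At r₂: circular v_c2 = √(μ/r₂) = 3505 m/s; transfer-apogee v_a = √[μ(2/r₂ − 1/a_t)] = 2132 m/s.
Δv₂ = v_c2 − v_a = 1373 m/s.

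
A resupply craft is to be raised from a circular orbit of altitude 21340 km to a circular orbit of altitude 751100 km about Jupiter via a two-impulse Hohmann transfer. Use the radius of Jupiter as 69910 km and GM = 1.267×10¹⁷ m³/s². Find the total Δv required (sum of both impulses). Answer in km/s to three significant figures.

Δv_total ≈ 19.6 km/s

r₁ = 69910 + 21340 = 91250 km = 9.1250×10⁷ m.
r₂ = 69910 + 751100 = 821010 km = 8.2101×10⁸ m.
Transfer ellipse a_t = (r₁ + r₂)/2 = 4.561×10⁸ m.
At r₁: circular v_c1 = √(μ/r₁) = 37260 m/s; transfer-perijove v_p = √[μ(2/r₁ − 1/a_t)] = 49990 m/s.
Δv₁ = v_p − v_c1 = 12730 m/s.
At r₂: circular v_c2 = √(μ/r₂) = 12420 m/s; transfer-apojove v_a = √[μ(2/r₂ − 1/a_t)] = 5556 m/s.
Δv₂ = v_c2 − v_a = 6866 m/s.
Total Δv = Δv₁ + Δv₂ = 19600 m/s = 19.60 km/s.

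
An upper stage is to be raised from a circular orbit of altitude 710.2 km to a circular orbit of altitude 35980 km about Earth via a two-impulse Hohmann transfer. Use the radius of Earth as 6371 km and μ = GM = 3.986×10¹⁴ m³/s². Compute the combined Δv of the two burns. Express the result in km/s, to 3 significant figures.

r₁ = 6371 + 710.2 = 7081.2 km = 7.0812×10⁶ m.
r₂ = 6371 + 35980 = 42351 km = 4.2351×10⁷ m.
Transfer ellipse a_t = (r₁ + r₂)/2 = 2.472×10⁷ m.
At r₁: circular v_c1 = √(μ/r₁) = 7503 m/s; transfer-perigee v_p = √[μ(2/r₁ − 1/a_t)] = 9821 m/s.
Δv₁ = v_p − v_c1 = 2318 m/s.
At r₂: circular v_c2 = √(μ/r₂) = 3068 m/s; transfer-apogee v_a = √[μ(2/r₂ − 1/a_t)] = 1642 m/s.
Δv₂ = v_c2 − v_a = 1426 m/s.
Total Δv = Δv₁ + Δv₂ = 3744 m/s = 3.744 km/s.

Δv_total ≈ 3.74 km/s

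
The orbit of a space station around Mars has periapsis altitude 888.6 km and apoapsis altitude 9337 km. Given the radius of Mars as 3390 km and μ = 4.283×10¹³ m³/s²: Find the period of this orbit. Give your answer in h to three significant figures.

r_p = 3390 + 888.6 = 4278.6 km = 4.2786×10⁶ m.
r_a = 3390 + 9337 = 12727 km = 1.2727×10⁷ m.
Semi-major axis a = (r_p + r_a)/2 = (4278.6 + 12727)/2 = 8502.8 km = 8.503×10⁶ m.
By Kepler's third law T = 2π√(a³/μ) = 2π × 3.789×10³ = 2.380×10⁴ s.
= 6.612 h.

T ≈ 6.61 h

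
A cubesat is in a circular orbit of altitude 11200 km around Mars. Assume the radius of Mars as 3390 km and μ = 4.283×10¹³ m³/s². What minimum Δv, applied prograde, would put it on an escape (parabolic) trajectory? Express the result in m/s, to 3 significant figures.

Δv ≈ 710 m/s

r = 3390 + 11200 = 14590 km = 1.4590×10⁷ m.
Circular speed v_c = √(μ/r) = 1713 m/s.
Escape speed v_esc = √(2μ/r) = √2 × v_c = 2423 m/s.
Δv = v_esc − v_c = 709.7 m/s.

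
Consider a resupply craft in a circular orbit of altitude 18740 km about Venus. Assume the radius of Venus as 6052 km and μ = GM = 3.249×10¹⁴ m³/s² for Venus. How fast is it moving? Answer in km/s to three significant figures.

r = 6052 + 18740 = 24792 km = 2.4792×10⁷ m.
For a circular orbit v = √(μ/r) = √(3.249×10¹⁴ / 2.479×10⁷) = √(1.311×10⁷) = 3620 m/s.
That is 3.620 km/s.

v ≈ 3.62 km/s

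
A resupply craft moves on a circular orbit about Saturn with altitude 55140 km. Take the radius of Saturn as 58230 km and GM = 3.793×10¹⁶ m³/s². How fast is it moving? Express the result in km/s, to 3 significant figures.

r = 58230 + 55140 = 113370 km = 1.1337×10⁸ m.
For a circular orbit v = √(μ/r) = √(3.793×10¹⁶ / 1.134×10⁸) = √(3.346×10⁸) = 18290 m/s.
That is 18.29 km/s.

v ≈ 18.3 km/s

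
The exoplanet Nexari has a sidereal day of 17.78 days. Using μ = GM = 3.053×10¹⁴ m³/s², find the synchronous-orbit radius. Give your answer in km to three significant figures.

T = 17.78 days = 1.536×10⁶ s.
A synchronous orbit has period T, so by Kepler's third law a = (μT²/4π²)^(1/3).
μT²/4π² = 3.053×10¹⁴ × (1.536×10⁶)² / 39.48 = 1.825×10²⁵ m³.
a = 2.633×10⁸ m = 2.6328×10⁵ km.

r_sync ≈ 2.63×10⁵ km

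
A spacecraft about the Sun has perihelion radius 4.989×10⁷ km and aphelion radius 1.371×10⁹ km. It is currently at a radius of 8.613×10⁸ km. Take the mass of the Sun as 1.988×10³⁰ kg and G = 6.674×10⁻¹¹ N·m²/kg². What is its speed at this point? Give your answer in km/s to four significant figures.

μ = GM = 6.674×10⁻¹¹ × 1.988×10³⁰ = 1.327×10²⁰ m³/s².
Semi-major axis a = (r_p + r_a)/2 = 7.1044×10⁸ km = 7.104×10¹¹ m.
Vis-viva: v² = μ(2/r − 1/a) = 1.327×10²⁰ × (2.322×10⁻¹² − 1.408×10⁻¹²) = 1.213×10⁸ m²/s².
v = 11020 m/s = 11.02 km/s.

v ≈ 11.02 km/s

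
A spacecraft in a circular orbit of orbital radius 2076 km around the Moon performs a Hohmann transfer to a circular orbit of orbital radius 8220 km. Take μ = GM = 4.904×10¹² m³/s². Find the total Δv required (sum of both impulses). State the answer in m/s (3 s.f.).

Δv_total ≈ 687 m/s

r₁ = 2076 km = 2.076×10⁶ m.
r₂ = 8220 km = 8.220×10⁶ m.
Transfer ellipse a_t = (r₁ + r₂)/2 = 5.148×10⁶ m.
At r₁: circular v_c1 = √(μ/r₁) = 1537 m/s; transfer-perilune v_p = √[μ(2/r₁ − 1/a_t)] = 1942 m/s.
Δv₁ = v_p − v_c1 = 405.2 m/s.
At r₂: circular v_c2 = √(μ/r₂) = 772.4 m/s; transfer-apolune v_a = √[μ(2/r₂ − 1/a_t)] = 490.5 m/s.
Δv₂ = v_c2 − v_a = 281.9 m/s.
Total Δv = Δv₁ + Δv₂ = 687.1 m/s.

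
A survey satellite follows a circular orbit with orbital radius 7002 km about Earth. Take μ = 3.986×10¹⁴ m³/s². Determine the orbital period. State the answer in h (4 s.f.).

r = 7002 km = 7.002×10⁶ m.
Kepler's third law: T = 2π√(r³/μ) = 2π√((7.002×10⁶)³ / 3.986×10¹⁴).
r³/μ = 8.612×10⁵ s², so T = 2π × 9.280×10² = 5.831×10³ s.
Converting: 5.831×10³ s ÷ 3600 = 1.620 h.

T ≈ 1.620 h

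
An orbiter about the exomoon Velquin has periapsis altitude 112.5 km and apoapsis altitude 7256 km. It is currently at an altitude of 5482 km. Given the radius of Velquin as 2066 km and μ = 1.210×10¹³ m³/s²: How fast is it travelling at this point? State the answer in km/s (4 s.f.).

r_p = 2066 + 112.5 = 2178.5 km = 2.1785×10⁶ m.
r_a = 2066 + 7256 = 9322.0 km = 9.3220×10⁶ m.
r = 2066 + 5482 = 7548.0 km = 7.548×10⁶ m.
Semi-major axis a = (r_p + r_a)/2 = 5750.2 km = 5.750×10⁶ m.
Vis-viva: v² = μ(2/r − 1/a) = 1.210×10¹³ × (2.650×10⁻⁷ − 1.739×10⁻⁷) = 1.102×10⁶ m²/s².
v = 1050 m/s = 1.050 km/s.

v ≈ 1.050 km/s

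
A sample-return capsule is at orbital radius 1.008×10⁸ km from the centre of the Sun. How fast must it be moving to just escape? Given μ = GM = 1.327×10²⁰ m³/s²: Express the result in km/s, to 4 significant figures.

v_esc ≈ 51.31 km/s

r = 1.008×10⁸ km = 1.008×10¹¹ m.
Escape speed v_esc = √(2μ/r) = √(2 × 1.327×10²⁰ / 1.008×10¹¹) = √(2.633×10⁹) = 51310 m/s.
= 51.31 km/s.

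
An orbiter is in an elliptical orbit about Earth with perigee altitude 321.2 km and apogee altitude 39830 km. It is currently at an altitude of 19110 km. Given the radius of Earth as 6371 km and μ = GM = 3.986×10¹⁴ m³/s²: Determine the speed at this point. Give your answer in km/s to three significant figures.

v ≈ 4.03 km/s

r_p = 6371 + 321.2 = 6692.2 km = 6.6922×10⁶ m.
r_a = 6371 + 39830 = 46201 km = 4.6201×10⁷ m.
r = 6371 + 19110 = 25481 km = 2.548×10⁷ m.
Semi-major axis a = (r_p + r_a)/2 = 26447 km = 2.645×10⁷ m.
Vis-viva: v² = μ(2/r − 1/a) = 3.986×10¹⁴ × (7.849×10⁻⁸ − 3.781×10⁻⁸) = 1.621×10⁷ m²/s².
v = 4027 m/s = 4.027 km/s.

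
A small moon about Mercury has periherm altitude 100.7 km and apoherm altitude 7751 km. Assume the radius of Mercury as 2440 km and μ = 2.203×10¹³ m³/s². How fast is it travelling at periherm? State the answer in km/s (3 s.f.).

v ≈ 3.73 km/s

r_p = 2440 + 100.7 = 2540.7 km = 2.5407×10⁶ m.
r_a = 2440 + 7751 = 10191 km = 1.0191×10⁷ m.
Semi-major axis a = (r_p + r_a)/2 = 6365.9 km = 6.366×10⁶ m.
Vis-viva: v² = μ(2/r − 1/a) = 2.203×10¹³ × (7.872×10⁻⁷ − 1.571×10⁻⁷) = 1.388×10⁷ m²/s².
v = 3726 m/s = 3.726 km/s.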